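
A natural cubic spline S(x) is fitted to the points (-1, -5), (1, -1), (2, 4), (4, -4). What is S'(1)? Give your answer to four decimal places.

5.0857

Write m_i for S''(x_i). With h_i = 2, 1, 2 and divided differences Δ_i = 2, 5, -4, the continuity of S' gives the tridiagonal system
  2·m_0 + 6·m_1 + 1·m_2 = 6(Δ_1 - Δ_0) = 18
  1·m_1 + 6·m_2 + 2·m_3 = 6(Δ_2 - Δ_1) = -54
Natural end conditions: m_0 = m_3 = 0.
Forward elimination and back-substitution give m_0 = 0, m_1 = 162/35, m_2 = -342/35, m_3 = 0.
On [1, 2], S'(x) = b_1 + 2c_1·(x - 1) + 3d_1·(x - 1)² with b_1 = Δ_1 - h_1(2m_1 + m_2)/6 = 178/35, c_1 = m_1/2 = 81/35, d_1 = (m_2 - m_1)/(6h_1) = -12/5. So S'(1) = 178/35.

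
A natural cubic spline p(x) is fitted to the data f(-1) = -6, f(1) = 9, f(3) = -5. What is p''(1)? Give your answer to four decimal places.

Write M_i for p''(x_i). With h_i = 2, 2 and divided differences Δ_i = 15/2, -7, the continuity of p' gives the tridiagonal system
  2·M_0 + 8·M_1 + 2·M_2 = 6(Δ_1 - Δ_0) = -87
Natural end conditions: M_0 = M_2 = 0.
Solving: M_0 = 0, M_1 = -87/8, M_2 = 0.

-10.8750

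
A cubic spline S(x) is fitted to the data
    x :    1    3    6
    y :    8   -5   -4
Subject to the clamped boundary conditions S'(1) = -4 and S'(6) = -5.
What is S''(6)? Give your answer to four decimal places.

Let M_i = S''(x_i). Step sizes h_i = 2, 3; slopes of the chords Δ_i = (y_(i+1) - y_i)/h_i = -13/2, 1/3.
  2·M_0 + 10·M_1 + 3·M_2 = 6(Δ_1 - Δ_0) = 41
Clamped end conditions give two more equations: 2h_0·M_0 + h_0·M_1 = 6(Δ_0 - S'(1)) = -15 and h_1·M_1 + 2h_1·M_2 = 6(S'(6) - Δ_1) = -32.
Hence M_0 = -161/20, M_1 = 43/5, M_2 = -289/30.

-9.6333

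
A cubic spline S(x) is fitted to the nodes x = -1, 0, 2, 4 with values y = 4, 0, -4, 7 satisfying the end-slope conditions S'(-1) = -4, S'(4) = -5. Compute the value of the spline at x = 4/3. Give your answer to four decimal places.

-5.1111

With m_i denoting the second derivative at x_i, h_i = 1, 2, 2, and Δ_i = (y_(i+1) − y_i)/h_i = -4, -2, 11/2:
  1·m_0 + 6·m_1 + 2·m_2 = 6(Δ_1 - Δ_0) = 12
  2·m_1 + 8·m_2 + 2·m_3 = 6(Δ_2 - Δ_1) = 45
Clamped end conditions give two more equations: 2h_0·m_0 + h_0·m_1 = 6(Δ_0 - S'(-1)) = 0 and h_2·m_2 + 2h_2·m_3 = 6(S'(4) - Δ_2) = -63.
Solving: m_0 = 1, m_1 = -2, m_2 = 23/2, m_3 = -43/2.
On [0, 2], S(x) = 0 - 9/2·x - 1·x² + 9/8·x³.
With x = 4/3: S(4/3) = -46/9.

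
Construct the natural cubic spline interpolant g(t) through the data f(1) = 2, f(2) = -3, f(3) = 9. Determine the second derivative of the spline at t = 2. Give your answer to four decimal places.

Write M_i for g''(x_i). With h_i = 1, 1 and divided differences Δ_i = -5, 12, the continuity of g' gives the tridiagonal system
  1·M_0 + 4·M_1 + 1·M_2 = 6(Δ_1 - Δ_0) = 102
Natural end conditions: M_0 = M_2 = 0.
Hence M_0 = 0, M_1 = 51/2, M_2 = 0.

25.5000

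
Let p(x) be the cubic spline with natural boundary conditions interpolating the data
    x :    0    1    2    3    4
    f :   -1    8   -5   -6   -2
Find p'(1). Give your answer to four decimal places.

Put M_i = p'' at the i-th knot. Here h = (1, 1, 1, 1) and Δ = (9, -13, -1, 4), so the interior equations h_(i-1)·M_(i-1) + 2(h_(i-1)+h_i)·M_i + h_i·M_(i+1) = 6(Δ_i − Δ_(i-1)) read
  1·M_0 + 4·M_1 + 1·M_2 = 6(Δ_1 - Δ_0) = -132
  1·M_1 + 4·M_2 + 1·M_3 = 6(Δ_2 - Δ_1) = 72
  1·M_2 + 4·M_3 + 1·M_4 = 6(Δ_3 - Δ_2) = 30
Natural end conditions: M_0 = M_4 = 0.
Forward elimination and back-substitution give M_0 = 0, M_1 = -1119/28, M_2 = 195/7, M_3 = 15/28, M_4 = 0.
On [1, 2], p'(x) = b_1 + 2c_1·(x - 1) + 3d_1·(x - 1)² with b_1 = Δ_1 - h_1(2M_1 + M_2)/6 = -121/28, c_1 = M_1/2 = -1119/56, d_1 = (M_2 - M_1)/(6h_1) = 633/56. So p'(1) = -121/28.

-4.3214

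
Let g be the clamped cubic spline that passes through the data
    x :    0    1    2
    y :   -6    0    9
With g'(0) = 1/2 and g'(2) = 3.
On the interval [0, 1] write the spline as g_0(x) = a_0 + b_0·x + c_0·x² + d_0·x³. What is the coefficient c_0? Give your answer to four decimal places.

6.6250

Let M_i = g''(x_i). Step sizes h_i = 1, 1; slopes of the chords Δ_i = (y_(i+1) - y_i)/h_i = 6, 9.
  1·M_0 + 4·M_1 + 1·M_2 = 6(Δ_1 - Δ_0) = 18
Clamped end conditions give two more equations: 2h_0·M_0 + h_0·M_1 = 6(Δ_0 - g'(0)) = 33 and h_1·M_1 + 2h_1·M_2 = 6(g'(2) - Δ_1) = -36.
Hence M_0 = 53/4, M_1 = 13/2, M_2 = -85/4.
On [0, 1], with g_0(x) = a_0 + b_0·x + c_0·x² + d_0·x³: c_0 = M_0/2 = 53/8, d_0 = (M_1 - M_0)/(6h_0) = -9/8, b_0 = Δ_0 - h_0(2M_0 + M_1)/6 = 1/2.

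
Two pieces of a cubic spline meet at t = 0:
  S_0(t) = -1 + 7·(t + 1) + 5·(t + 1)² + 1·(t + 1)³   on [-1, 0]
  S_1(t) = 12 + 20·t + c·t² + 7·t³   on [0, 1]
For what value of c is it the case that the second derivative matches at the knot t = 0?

S_0''(t) = 10 + 6·(t + 1), so S_0''(0) = 16. On the right, S_1''(0) = 2c, so c = 8.

8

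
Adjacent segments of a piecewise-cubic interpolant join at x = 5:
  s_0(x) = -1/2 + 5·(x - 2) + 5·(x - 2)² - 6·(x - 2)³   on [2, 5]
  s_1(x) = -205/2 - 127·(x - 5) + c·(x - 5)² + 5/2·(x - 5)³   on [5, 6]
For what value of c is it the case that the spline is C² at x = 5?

s_0''(x) = 10 - 36·(x - 2), so s_0''(5) = -98. On the right, s_1''(5) = 2c, so c = -49.

-49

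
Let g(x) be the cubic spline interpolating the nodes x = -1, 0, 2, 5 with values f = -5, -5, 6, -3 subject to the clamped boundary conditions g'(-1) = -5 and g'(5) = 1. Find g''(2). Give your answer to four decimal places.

With M_i denoting the second derivative at x_i, h_i = 1, 2, 3, and Δ_i = (y_(i+1) − y_i)/h_i = 0, 11/2, -3:
  1·M_0 + 6·M_1 + 2·M_2 = 6(Δ_1 - Δ_0) = 33
  2·M_1 + 10·M_2 + 3·M_3 = 6(Δ_2 - Δ_1) = -51
Clamped end conditions give two more equations: 2h_0·M_0 + h_0·M_1 = 6(Δ_0 - g'(-1)) = 30 and h_2·M_2 + 2h_2·M_3 = 6(g'(5) - Δ_2) = 24.
Hence M_0 = 223/19, M_1 = 124/19, M_2 = -170/19, M_3 = 161/19.

-8.9474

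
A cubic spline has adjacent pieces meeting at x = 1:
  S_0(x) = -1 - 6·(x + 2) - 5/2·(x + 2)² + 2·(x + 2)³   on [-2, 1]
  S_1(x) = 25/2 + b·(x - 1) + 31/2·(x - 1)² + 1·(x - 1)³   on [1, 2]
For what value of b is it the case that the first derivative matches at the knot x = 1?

33

S_0'(x) = -6 - 5·(x + 2) + 6·(x + 2)², so S_0'(1) = 33. On the right, S_1'(1) = b, so b = 33.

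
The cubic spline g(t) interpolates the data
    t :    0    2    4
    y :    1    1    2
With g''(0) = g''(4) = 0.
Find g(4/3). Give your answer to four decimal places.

Write σ_i for g''(x_i). With h_i = 2, 2 and divided differences Δ_i = 0, 1/2, the continuity of g' gives the tridiagonal system
  2·σ_0 + 8·σ_1 + 2·σ_2 = 6(Δ_1 - Δ_0) = 3
Natural end conditions: σ_0 = σ_2 = 0.
Solving: σ_0 = 0, σ_1 = 3/8, σ_2 = 0.
On [0, 2], g(t) = 1 - 1/8·t + 0·t² + 1/32·t³.
With t = 4/3: g(4/3) = 49/54.

0.9074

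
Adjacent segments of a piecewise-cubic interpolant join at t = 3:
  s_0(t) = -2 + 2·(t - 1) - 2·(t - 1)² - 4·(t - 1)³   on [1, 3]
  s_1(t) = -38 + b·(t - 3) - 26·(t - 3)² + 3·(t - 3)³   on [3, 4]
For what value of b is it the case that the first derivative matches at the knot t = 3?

-54

s_0'(t) = 2 - 4·(t - 1) - 12·(t - 1)², so s_0'(3) = -54. On the right, s_1'(3) = b, so b = -54.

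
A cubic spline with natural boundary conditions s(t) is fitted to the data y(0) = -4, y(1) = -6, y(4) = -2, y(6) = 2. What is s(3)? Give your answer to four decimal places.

-4.2911

Put M_i = s'' at the i-th knot. Here h = (1, 3, 2) and Δ = (-2, 4/3, 2), so the interior equations h_(i-1)·M_(i-1) + 2(h_(i-1)+h_i)·M_i + h_i·M_(i+1) = 6(Δ_i − Δ_(i-1)) read
  1·M_0 + 8·M_1 + 3·M_2 = 6(Δ_1 - Δ_0) = 20
  3·M_1 + 10·M_2 + 2·M_3 = 6(Δ_2 - Δ_1) = 4
Natural end conditions: M_0 = M_3 = 0.
Solving the tridiagonal system: M_0 = 0, M_1 = 188/71, M_2 = -28/71, M_3 = 0.
On [1, 4], s(t) = -6 - 238/213·(t - 1) + 94/71·(t - 1)² - 12/71·(t - 1)³.
With (t - 1) = 2: s(3) = -914/213.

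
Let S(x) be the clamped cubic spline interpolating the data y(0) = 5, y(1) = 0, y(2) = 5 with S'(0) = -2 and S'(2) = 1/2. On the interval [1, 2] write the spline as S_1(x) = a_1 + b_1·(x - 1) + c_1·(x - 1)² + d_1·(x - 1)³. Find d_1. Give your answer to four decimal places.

Put M_i = S'' at the i-th knot. Here h = (1, 1) and Δ = (-5, 5), so the interior equations h_(i-1)·M_(i-1) + 2(h_(i-1)+h_i)·M_i + h_i·M_(i+1) = 6(Δ_i − Δ_(i-1)) read
  1·M_0 + 4·M_1 + 1·M_2 = 6(Δ_1 - Δ_0) = 60
Clamped end conditions give two more equations: 2h_0·M_0 + h_0·M_1 = 6(Δ_0 - S'(0)) = -18 and h_1·M_1 + 2h_1·M_2 = 6(S'(2) - Δ_1) = -27.
Solving: M_0 = -91/4, M_1 = 55/2, M_2 = -109/4.
On [1, 2], with S_1(x) = a_1 + b_1·(x - 1) + c_1·(x - 1)² + d_1·(x - 1)³: c_1 = M_1/2 = 55/4, d_1 = (M_2 - M_1)/(6h_1) = -73/8, b_1 = Δ_1 - h_1(2M_1 + M_2)/6 = 3/8.

-9.1250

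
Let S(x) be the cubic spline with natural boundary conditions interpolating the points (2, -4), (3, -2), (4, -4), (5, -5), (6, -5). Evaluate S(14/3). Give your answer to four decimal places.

-4.8611

Write m_i for S''(x_i). With h_i = 1, 1, 1, 1 and divided differences Δ_i = 2, -2, -1, 0, the continuity of S' gives the tridiagonal system
  1·m_0 + 4·m_1 + 1·m_2 = 6(Δ_1 - Δ_0) = -24
  1·m_1 + 4·m_2 + 1·m_3 = 6(Δ_2 - Δ_1) = 6
  1·m_2 + 4·m_3 + 1·m_4 = 6(Δ_3 - Δ_2) = 6
Natural end conditions: m_0 = m_4 = 0.
Forward elimination and back-substitution give m_0 = 0, m_1 = -27/4, m_2 = 3, m_3 = 3/4, m_4 = 0.
On [4, 5], S(x) = -4 - 17/8·(x - 4) + 3/2·(x - 4)² - 3/8·(x - 4)³.
With (x - 4) = 2/3: S(14/3) = -175/36.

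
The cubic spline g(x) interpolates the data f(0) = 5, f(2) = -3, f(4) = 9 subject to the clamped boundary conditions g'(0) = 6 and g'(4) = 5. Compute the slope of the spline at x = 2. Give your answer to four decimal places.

Let M_i = g''(x_i). Step sizes h_i = 2, 2; slopes of the chords Δ_i = (y_(i+1) - y_i)/h_i = -4, 6.
  2·M_0 + 8·M_1 + 2·M_2 = 6(Δ_1 - Δ_0) = 60
Clamped end conditions give two more equations: 2h_0·M_0 + h_0·M_1 = 6(Δ_0 - g'(0)) = -60 and h_1·M_1 + 2h_1·M_2 = 6(g'(4) - Δ_1) = -6.
Forward elimination and back-substitution give M_0 = -91/4, M_1 = 31/2, M_2 = -37/4.
On [2, 4], g'(x) = b_1 + 2c_1·(x - 2) + 3d_1·(x - 2)² with b_1 = Δ_1 - h_1(2M_1 + M_2)/6 = -5/4, c_1 = M_1/2 = 31/4, d_1 = (M_2 - M_1)/(6h_1) = -33/16. So g'(2) = -5/4.

-1.2500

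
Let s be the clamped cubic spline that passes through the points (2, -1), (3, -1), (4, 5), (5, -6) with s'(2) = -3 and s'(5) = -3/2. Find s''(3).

Put m_i = s'' at the i-th knot. Here h = (1, 1, 1) and Δ = (0, 6, -11), so the interior equations h_(i-1)·m_(i-1) + 2(h_(i-1)+h_i)·m_i + h_i·m_(i+1) = 6(Δ_i − Δ_(i-1)) read
  1·m_0 + 4·m_1 + 1·m_2 = 6(Δ_1 - Δ_0) = 36
  1·m_1 + 4·m_2 + 1·m_3 = 6(Δ_2 - Δ_1) = -102
Clamped end conditions give two more equations: 2h_0·m_0 + h_0·m_1 = 6(Δ_0 - s'(2)) = 18 and h_2·m_2 + 2h_2·m_3 = 6(s'(5) - Δ_2) = 57.
Forward elimination and back-substitution give m_0 = -1, m_1 = 20, m_2 = -43, m_3 = 50.

20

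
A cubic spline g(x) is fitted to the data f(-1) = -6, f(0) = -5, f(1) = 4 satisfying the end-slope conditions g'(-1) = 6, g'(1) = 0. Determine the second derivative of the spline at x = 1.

-42

Put m_i = g'' at the i-th knot. Here h = (1, 1) and Δ = (1, 9), so the interior equations h_(i-1)·m_(i-1) + 2(h_(i-1)+h_i)·m_i + h_i·m_(i+1) = 6(Δ_i − Δ_(i-1)) read
  1·m_0 + 4·m_1 + 1·m_2 = 6(Δ_1 - Δ_0) = 48
Clamped end conditions give two more equations: 2h_0·m_0 + h_0·m_1 = 6(Δ_0 - g'(-1)) = -30 and h_1·m_1 + 2h_1·m_2 = 6(g'(1) - Δ_1) = -54.
Forward elimination and back-substitution give m_0 = -30, m_1 = 30, m_2 = -42.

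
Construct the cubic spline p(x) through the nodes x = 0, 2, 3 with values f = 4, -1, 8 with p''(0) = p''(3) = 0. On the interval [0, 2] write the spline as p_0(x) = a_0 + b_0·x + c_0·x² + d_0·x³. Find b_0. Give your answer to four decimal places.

-6.3333

Put M_i = p'' at the i-th knot. Here h = (2, 1) and Δ = (-5/2, 9), so the interior equations h_(i-1)·M_(i-1) + 2(h_(i-1)+h_i)·M_i + h_i·M_(i+1) = 6(Δ_i − Δ_(i-1)) read
  2·M_0 + 6·M_1 + 1·M_2 = 6(Δ_1 - Δ_0) = 69
Natural end conditions: M_0 = M_2 = 0.
Solving: M_0 = 0, M_1 = 23/2, M_2 = 0.
On [0, 2], with p_0(x) = a_0 + b_0·x + c_0·x² + d_0·x³: c_0 = M_0/2 = 0, d_0 = (M_1 - M_0)/(6h_0) = 23/24, b_0 = Δ_0 - h_0(2M_0 + M_1)/6 = -19/3.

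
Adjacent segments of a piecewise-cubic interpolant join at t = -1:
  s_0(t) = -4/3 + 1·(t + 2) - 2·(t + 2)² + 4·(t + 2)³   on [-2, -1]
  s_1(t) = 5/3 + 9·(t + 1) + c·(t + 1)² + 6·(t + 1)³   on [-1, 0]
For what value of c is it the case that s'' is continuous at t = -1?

10

s_0''(t) = -4 + 24·(t + 2), so s_0''(-1) = 20. On the right, s_1''(-1) = 2c, so c = 10.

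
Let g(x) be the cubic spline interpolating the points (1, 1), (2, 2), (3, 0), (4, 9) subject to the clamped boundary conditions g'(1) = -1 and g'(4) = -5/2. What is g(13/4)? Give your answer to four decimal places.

2.4234

Put m_i = g'' at the i-th knot. Here h = (1, 1, 1) and Δ = (1, -2, 9), so the interior equations h_(i-1)·m_(i-1) + 2(h_(i-1)+h_i)·m_i + h_i·m_(i+1) = 6(Δ_i − Δ_(i-1)) read
  1·m_0 + 4·m_1 + 1·m_2 = 6(Δ_1 - Δ_0) = -18
  1·m_1 + 4·m_2 + 1·m_3 = 6(Δ_2 - Δ_1) = 66
Clamped end conditions give two more equations: 2h_0·m_0 + h_0·m_1 = 6(Δ_0 - g'(1)) = 12 and h_2·m_2 + 2h_2·m_3 = 6(g'(4) - Δ_2) = -69.
Solving the tridiagonal system: m_0 = 71/5, m_1 = -82/5, m_2 = 167/5, m_3 = -256/5.
On [3, 4], g(x) = 0 + 32/5·(x - 3) + 167/10·(x - 3)² - 141/10·(x - 3)³.
With (x - 3) = 1/4: g(13/4) = 1551/640.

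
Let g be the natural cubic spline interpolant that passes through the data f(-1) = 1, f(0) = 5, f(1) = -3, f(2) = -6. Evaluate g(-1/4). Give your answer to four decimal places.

Let m_i = g''(x_i). Step sizes h_i = 1, 1, 1; slopes of the chords Δ_i = (y_(i+1) - y_i)/h_i = 4, -8, -3.
  1·m_0 + 4·m_1 + 1·m_2 = 6(Δ_1 - Δ_0) = -72
  1·m_1 + 4·m_2 + 1·m_3 = 6(Δ_2 - Δ_1) = 30
Natural end conditions: m_0 = m_3 = 0.
Solving: m_0 = 0, m_1 = -106/5, m_2 = 64/5, m_3 = 0.
On [-1, 0], g(x) = 1 + 113/15·(x + 1) + 0·(x + 1)² - 53/15·(x + 1)³.
With (x + 1) = 3/4: g(-1/4) = 1651/320.

5.1594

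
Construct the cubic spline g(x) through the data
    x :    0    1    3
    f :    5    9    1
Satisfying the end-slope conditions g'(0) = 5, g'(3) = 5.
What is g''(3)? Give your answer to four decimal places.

With m_i denoting the second derivative at x_i, h_i = 1, 2, and Δ_i = (y_(i+1) − y_i)/h_i = 4, -4:
  1·m_0 + 6·m_1 + 2·m_2 = 6(Δ_1 - Δ_0) = -48
Clamped end conditions give two more equations: 2h_0·m_0 + h_0·m_1 = 6(Δ_0 - g'(0)) = -6 and h_1·m_1 + 2h_1·m_2 = 6(g'(3) - Δ_1) = 54.
Hence m_0 = 5, m_1 = -16, m_2 = 43/2.

21.5000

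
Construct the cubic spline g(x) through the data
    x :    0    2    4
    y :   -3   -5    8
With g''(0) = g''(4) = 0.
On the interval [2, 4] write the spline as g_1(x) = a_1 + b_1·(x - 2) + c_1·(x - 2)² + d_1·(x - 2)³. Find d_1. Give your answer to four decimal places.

With M_i denoting the second derivative at x_i, h_i = 2, 2, and Δ_i = (y_(i+1) − y_i)/h_i = -1, 13/2:
  2·M_0 + 8·M_1 + 2·M_2 = 6(Δ_1 - Δ_0) = 45
Natural end conditions: M_0 = M_2 = 0.
Forward elimination and back-substitution give M_0 = 0, M_1 = 45/8, M_2 = 0.
On [2, 4], with g_1(x) = a_1 + b_1·(x - 2) + c_1·(x - 2)² + d_1·(x - 2)³: c_1 = M_1/2 = 45/16, d_1 = (M_2 - M_1)/(6h_1) = -15/32, b_1 = Δ_1 - h_1(2M_1 + M_2)/6 = 11/4.

-0.4688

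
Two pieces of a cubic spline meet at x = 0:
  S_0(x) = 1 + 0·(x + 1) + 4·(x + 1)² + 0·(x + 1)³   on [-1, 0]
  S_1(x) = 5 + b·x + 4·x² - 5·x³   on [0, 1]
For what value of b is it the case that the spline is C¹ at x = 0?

S_0'(x) = 0 + 8·(x + 1) + 0·(x + 1)², so S_0'(0) = 8. On the right, S_1'(0) = b, so b = 8.

8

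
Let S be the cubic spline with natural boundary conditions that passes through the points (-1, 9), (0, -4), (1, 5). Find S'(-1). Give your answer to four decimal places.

Let M_i = S''(x_i). Step sizes h_i = 1, 1; slopes of the chords Δ_i = (y_(i+1) - y_i)/h_i = -13, 9.
  1·M_0 + 4·M_1 + 1·M_2 = 6(Δ_1 - Δ_0) = 132
Natural end conditions: M_0 = M_2 = 0.
Solving the tridiagonal system: M_0 = 0, M_1 = 33, M_2 = 0.
On [-1, 0], S'(x) = b_0 + 2c_0·(x + 1) + 3d_0·(x + 1)² with b_0 = Δ_0 - h_0(2M_0 + M_1)/6 = -37/2, c_0 = M_0/2 = 0, d_0 = (M_1 - M_0)/(6h_0) = 11/2. So S'(-1) = -37/2.

-18.5000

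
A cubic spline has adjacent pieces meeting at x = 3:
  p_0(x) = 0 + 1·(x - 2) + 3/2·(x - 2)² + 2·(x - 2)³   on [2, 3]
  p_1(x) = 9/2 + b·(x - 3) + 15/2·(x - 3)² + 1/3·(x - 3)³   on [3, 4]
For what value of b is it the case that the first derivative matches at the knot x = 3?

p_0'(x) = 1 + 3·(x - 2) + 6·(x - 2)², so p_0'(3) = 10. On the right, p_1'(3) = b, so b = 10.

10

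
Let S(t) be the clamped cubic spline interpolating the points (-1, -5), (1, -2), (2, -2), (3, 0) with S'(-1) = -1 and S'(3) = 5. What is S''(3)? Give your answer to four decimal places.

8.0455

Put M_i = S'' at the i-th knot. Here h = (2, 1, 1) and Δ = (3/2, 0, 2), so the interior equations h_(i-1)·M_(i-1) + 2(h_(i-1)+h_i)·M_i + h_i·M_(i+1) = 6(Δ_i − Δ_(i-1)) read
  2·M_0 + 6·M_1 + 1·M_2 = 6(Δ_1 - Δ_0) = -9
  1·M_1 + 4·M_2 + 1·M_3 = 6(Δ_2 - Δ_1) = 12
Clamped end conditions give two more equations: 2h_0·M_0 + h_0·M_1 = 6(Δ_0 - S'(-1)) = 15 and h_2·M_2 + 2h_2·M_3 = 6(S'(3) - Δ_2) = 18.
Solving: M_0 = 123/22, M_1 = -81/22, M_2 = 21/11, M_3 = 177/22.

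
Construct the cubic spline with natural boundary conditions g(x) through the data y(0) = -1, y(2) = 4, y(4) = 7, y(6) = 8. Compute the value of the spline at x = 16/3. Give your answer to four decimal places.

Put M_i = g'' at the i-th knot. Here h = (2, 2, 2) and Δ = (5/2, 3/2, 1/2), so the interior equations h_(i-1)·M_(i-1) + 2(h_(i-1)+h_i)·M_i + h_i·M_(i+1) = 6(Δ_i − Δ_(i-1)) read
  2·M_0 + 8·M_1 + 2·M_2 = 6(Δ_1 - Δ_0) = -6
  2·M_1 + 8·M_2 + 2·M_3 = 6(Δ_2 - Δ_1) = -6
Natural end conditions: M_0 = M_3 = 0.
Solving: M_0 = 0, M_1 = -3/5, M_2 = -3/5, M_3 = 0.
On [4, 6], g(x) = 7 + 9/10·(x - 4) - 3/10·(x - 4)² + 1/20·(x - 4)³.
With (x - 4) = 4/3: g(16/3) = 1051/135.

7.7852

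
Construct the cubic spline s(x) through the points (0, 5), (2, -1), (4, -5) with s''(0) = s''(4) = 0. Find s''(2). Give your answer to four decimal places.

0.7500

With M_i denoting the second derivative at x_i, h_i = 2, 2, and Δ_i = (y_(i+1) − y_i)/h_i = -3, -2:
  2·M_0 + 8·M_1 + 2·M_2 = 6(Δ_1 - Δ_0) = 6
Natural end conditions: M_0 = M_2 = 0.
Hence M_0 = 0, M_1 = 3/4, M_2 = 0.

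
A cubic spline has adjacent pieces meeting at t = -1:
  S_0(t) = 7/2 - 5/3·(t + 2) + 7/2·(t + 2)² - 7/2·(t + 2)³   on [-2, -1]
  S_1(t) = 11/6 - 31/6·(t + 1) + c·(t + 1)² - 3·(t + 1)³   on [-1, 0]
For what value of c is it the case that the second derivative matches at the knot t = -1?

S_0''(t) = 7 - 21·(t + 2), so S_0''(-1) = -14. On the right, S_1''(-1) = 2c, so c = -7.

-7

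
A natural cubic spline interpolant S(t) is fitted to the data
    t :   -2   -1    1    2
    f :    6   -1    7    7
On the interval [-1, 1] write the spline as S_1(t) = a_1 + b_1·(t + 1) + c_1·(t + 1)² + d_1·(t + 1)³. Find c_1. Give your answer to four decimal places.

With σ_i denoting the second derivative at x_i, h_i = 1, 2, 1, and Δ_i = (y_(i+1) − y_i)/h_i = -7, 4, 0:
  1·σ_0 + 6·σ_1 + 2·σ_2 = 6(Δ_1 - Δ_0) = 66
  2·σ_1 + 6·σ_2 + 1·σ_3 = 6(Δ_2 - Δ_1) = -24
Natural end conditions: σ_0 = σ_3 = 0.
Solving: σ_0 = 0, σ_1 = 111/8, σ_2 = -69/8, σ_3 = 0.
On [-1, 1], with S_1(t) = a_1 + b_1·(t + 1) + c_1·(t + 1)² + d_1·(t + 1)³: c_1 = σ_1/2 = 111/16, d_1 = (σ_2 - σ_1)/(6h_1) = -15/8, b_1 = Δ_1 - h_1(2σ_1 + σ_2)/6 = -19/8.

6.9375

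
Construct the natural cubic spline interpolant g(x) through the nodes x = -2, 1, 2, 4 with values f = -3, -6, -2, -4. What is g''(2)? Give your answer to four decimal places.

Put σ_i = g'' at the i-th knot. Here h = (3, 1, 2) and Δ = (-1, 4, -1), so the interior equations h_(i-1)·σ_(i-1) + 2(h_(i-1)+h_i)·σ_i + h_i·σ_(i+1) = 6(Δ_i − Δ_(i-1)) read
  3·σ_0 + 8·σ_1 + 1·σ_2 = 6(Δ_1 - Δ_0) = 30
  1·σ_1 + 6·σ_2 + 2·σ_3 = 6(Δ_2 - Δ_1) = -30
Natural end conditions: σ_0 = σ_3 = 0.
Forward elimination and back-substitution give σ_0 = 0, σ_1 = 210/47, σ_2 = -270/47, σ_3 = 0.

-5.7447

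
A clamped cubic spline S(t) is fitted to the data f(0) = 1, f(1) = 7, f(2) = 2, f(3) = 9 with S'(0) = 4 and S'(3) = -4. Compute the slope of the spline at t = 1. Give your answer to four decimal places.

With m_i denoting the second derivative at x_i, h_i = 1, 1, 1, and Δ_i = (y_(i+1) − y_i)/h_i = 6, -5, 7:
  1·m_0 + 4·m_1 + 1·m_2 = 6(Δ_1 - Δ_0) = -66
  1·m_1 + 4·m_2 + 1·m_3 = 6(Δ_2 - Δ_1) = 72
Clamped end conditions give two more equations: 2h_0·m_0 + h_0·m_1 = 6(Δ_0 - S'(0)) = 12 and h_2·m_2 + 2h_2·m_3 = 6(S'(3) - Δ_2) = -66.
Solving the tridiagonal system: m_0 = 328/15, m_1 = -476/15, m_2 = 586/15, m_3 = -788/15.
On [1, 2], S'(t) = b_1 + 2c_1·(t - 1) + 3d_1·(t - 1)² with b_1 = Δ_1 - h_1(2m_1 + m_2)/6 = -14/15, c_1 = m_1/2 = -238/15, d_1 = (m_2 - m_1)/(6h_1) = 59/5. So S'(1) = -14/15.

-0.9333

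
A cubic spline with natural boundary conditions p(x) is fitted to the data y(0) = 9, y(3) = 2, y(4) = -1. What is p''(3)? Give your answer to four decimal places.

Let M_i = p''(x_i). Step sizes h_i = 3, 1; slopes of the chords Δ_i = (y_(i+1) - y_i)/h_i = -7/3, -3.
  3·M_0 + 8·M_1 + 1·M_2 = 6(Δ_1 - Δ_0) = -4
Natural end conditions: M_0 = M_2 = 0.
Forward elimination and back-substitution give M_0 = 0, M_1 = -1/2, M_2 = 0.

-0.5000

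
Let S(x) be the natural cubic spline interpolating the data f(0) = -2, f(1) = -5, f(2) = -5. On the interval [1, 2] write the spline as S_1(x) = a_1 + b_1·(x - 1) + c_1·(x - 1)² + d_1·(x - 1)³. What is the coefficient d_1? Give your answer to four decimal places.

Put M_i = S'' at the i-th knot. Here h = (1, 1) and Δ = (-3, 0), so the interior equations h_(i-1)·M_(i-1) + 2(h_(i-1)+h_i)·M_i + h_i·M_(i+1) = 6(Δ_i − Δ_(i-1)) read
  1·M_0 + 4·M_1 + 1·M_2 = 6(Δ_1 - Δ_0) = 18
Natural end conditions: M_0 = M_2 = 0.
Solving the tridiagonal system: M_0 = 0, M_1 = 9/2, M_2 = 0.
On [1, 2], with S_1(x) = a_1 + b_1·(x - 1) + c_1·(x - 1)² + d_1·(x - 1)³: c_1 = M_1/2 = 9/4, d_1 = (M_2 - M_1)/(6h_1) = -3/4, b_1 = Δ_1 - h_1(2M_1 + M_2)/6 = -3/2.

-0.7500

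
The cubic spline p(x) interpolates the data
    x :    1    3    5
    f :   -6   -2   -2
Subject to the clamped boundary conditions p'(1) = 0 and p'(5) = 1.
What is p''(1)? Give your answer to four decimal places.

4.7500

Put M_i = p'' at the i-th knot. Here h = (2, 2) and Δ = (2, 0), so the interior equations h_(i-1)·M_(i-1) + 2(h_(i-1)+h_i)·M_i + h_i·M_(i+1) = 6(Δ_i − Δ_(i-1)) read
  2·M_0 + 8·M_1 + 2·M_2 = 6(Δ_1 - Δ_0) = -12
Clamped end conditions give two more equations: 2h_0·M_0 + h_0·M_1 = 6(Δ_0 - p'(1)) = 12 and h_1·M_1 + 2h_1·M_2 = 6(p'(5) - Δ_1) = 6.
Solving the tridiagonal system: M_0 = 19/4, M_1 = -7/2, M_2 = 13/4.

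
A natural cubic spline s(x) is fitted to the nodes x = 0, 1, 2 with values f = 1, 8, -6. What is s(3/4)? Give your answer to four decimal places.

Let m_i = s''(x_i). Step sizes h_i = 1, 1; slopes of the chords Δ_i = (y_(i+1) - y_i)/h_i = 7, -14.
  1·m_0 + 4·m_1 + 1·m_2 = 6(Δ_1 - Δ_0) = -126
Natural end conditions: m_0 = m_2 = 0.
Solving: m_0 = 0, m_1 = -63/2, m_2 = 0.
On [0, 1], s(x) = 1 + 49/4·x + 0·x² - 21/4·x³.
With x = 3/4: s(3/4) = 2041/256.

7.9727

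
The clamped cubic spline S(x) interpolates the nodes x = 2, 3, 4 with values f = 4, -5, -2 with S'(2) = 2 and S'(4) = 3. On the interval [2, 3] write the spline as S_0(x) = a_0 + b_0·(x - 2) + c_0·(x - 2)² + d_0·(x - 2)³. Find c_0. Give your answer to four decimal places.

Let M_i = S''(x_i). Step sizes h_i = 1, 1; slopes of the chords Δ_i = (y_(i+1) - y_i)/h_i = -9, 3.
  1·M_0 + 4·M_1 + 1·M_2 = 6(Δ_1 - Δ_0) = 72
Clamped end conditions give two more equations: 2h_0·M_0 + h_0·M_1 = 6(Δ_0 - S'(2)) = -66 and h_1·M_1 + 2h_1·M_2 = 6(S'(4) - Δ_1) = 0.
Forward elimination and back-substitution give M_0 = -101/2, M_1 = 35, M_2 = -35/2.
On [2, 3], with S_0(x) = a_0 + b_0·(x - 2) + c_0·(x - 2)² + d_0·(x - 2)³: c_0 = M_0/2 = -101/4, d_0 = (M_1 - M_0)/(6h_0) = 57/4, b_0 = Δ_0 - h_0(2M_0 + M_1)/6 = 2.

-25.2500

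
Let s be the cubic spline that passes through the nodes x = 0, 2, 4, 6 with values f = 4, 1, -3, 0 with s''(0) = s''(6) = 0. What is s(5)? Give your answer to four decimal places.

-2.2250

Write σ_i for s''(x_i). With h_i = 2, 2, 2 and divided differences Δ_i = -3/2, -2, 3/2, the continuity of s' gives the tridiagonal system
  2·σ_0 + 8·σ_1 + 2·σ_2 = 6(Δ_1 - Δ_0) = -3
  2·σ_1 + 8·σ_2 + 2·σ_3 = 6(Δ_2 - Δ_1) = 21
Natural end conditions: σ_0 = σ_3 = 0.
Forward elimination and back-substitution give σ_0 = 0, σ_1 = -11/10, σ_2 = 29/10, σ_3 = 0.
On [4, 6], s(x) = -3 - 13/30·(x - 4) + 29/20·(x - 4)² - 29/120·(x - 4)³.
With (x - 4) = 1: s(5) = -89/40.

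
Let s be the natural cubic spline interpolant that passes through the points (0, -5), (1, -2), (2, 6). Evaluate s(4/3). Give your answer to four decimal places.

Let σ_i = s''(x_i). Step sizes h_i = 1, 1; slopes of the chords Δ_i = (y_(i+1) - y_i)/h_i = 3, 8.
  1·σ_0 + 4·σ_1 + 1·σ_2 = 6(Δ_1 - Δ_0) = 30
Natural end conditions: σ_0 = σ_2 = 0.
Forward elimination and back-substitution give σ_0 = 0, σ_1 = 15/2, σ_2 = 0.
On [1, 2], s(x) = -2 + 11/2·(x - 1) + 15/4·(x - 1)² - 5/4·(x - 1)³.
With (x - 1) = 1/3: s(4/3) = 11/54.

0.2037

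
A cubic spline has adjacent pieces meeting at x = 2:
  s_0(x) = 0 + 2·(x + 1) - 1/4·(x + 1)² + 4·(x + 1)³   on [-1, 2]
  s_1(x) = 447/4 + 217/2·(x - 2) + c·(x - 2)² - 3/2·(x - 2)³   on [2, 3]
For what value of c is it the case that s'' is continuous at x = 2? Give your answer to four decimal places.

35.7500

s_0''(x) = -1/2 + 24·(x + 1), so s_0''(2) = 143/2. On the right, s_1''(2) = 2c, so c = 143/4.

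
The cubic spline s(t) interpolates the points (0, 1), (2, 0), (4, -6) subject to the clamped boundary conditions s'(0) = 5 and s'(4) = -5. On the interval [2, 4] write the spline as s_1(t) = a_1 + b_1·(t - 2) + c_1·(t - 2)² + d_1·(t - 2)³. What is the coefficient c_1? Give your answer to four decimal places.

0.6250

Put M_i = s'' at the i-th knot. Here h = (2, 2) and Δ = (-1/2, -3), so the interior equations h_(i-1)·M_(i-1) + 2(h_(i-1)+h_i)·M_i + h_i·M_(i+1) = 6(Δ_i − Δ_(i-1)) read
  2·M_0 + 8·M_1 + 2·M_2 = 6(Δ_1 - Δ_0) = -15
Clamped end conditions give two more equations: 2h_0·M_0 + h_0·M_1 = 6(Δ_0 - s'(0)) = -33 and h_1·M_1 + 2h_1·M_2 = 6(s'(4) - Δ_1) = -12.
Hence M_0 = -71/8, M_1 = 5/4, M_2 = -29/8.
On [2, 4], with s_1(t) = a_1 + b_1·(t - 2) + c_1·(t - 2)² + d_1·(t - 2)³: c_1 = M_1/2 = 5/8, d_1 = (M_2 - M_1)/(6h_1) = -13/32, b_1 = Δ_1 - h_1(2M_1 + M_2)/6 = -21/8.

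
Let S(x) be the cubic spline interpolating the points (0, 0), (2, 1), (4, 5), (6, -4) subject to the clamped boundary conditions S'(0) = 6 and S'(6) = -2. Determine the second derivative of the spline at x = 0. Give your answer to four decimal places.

-11.2667

Write m_i for S''(x_i). With h_i = 2, 2, 2 and divided differences Δ_i = 1/2, 2, -9/2, the continuity of S' gives the tridiagonal system
  2·m_0 + 8·m_1 + 2·m_2 = 6(Δ_1 - Δ_0) = 9
  2·m_1 + 8·m_2 + 2·m_3 = 6(Δ_2 - Δ_1) = -39
Clamped end conditions give two more equations: 2h_0·m_0 + h_0·m_1 = 6(Δ_0 - S'(0)) = -33 and h_2·m_2 + 2h_2·m_3 = 6(S'(6) - Δ_2) = 15.
Solving: m_0 = -169/15, m_1 = 181/30, m_2 = -251/30, m_3 = 119/15.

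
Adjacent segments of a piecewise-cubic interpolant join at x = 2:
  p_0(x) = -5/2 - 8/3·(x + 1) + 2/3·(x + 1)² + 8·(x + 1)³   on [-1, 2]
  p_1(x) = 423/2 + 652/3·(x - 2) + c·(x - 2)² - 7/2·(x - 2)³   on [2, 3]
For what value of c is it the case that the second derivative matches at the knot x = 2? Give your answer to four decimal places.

p_0''(x) = 4/3 + 48·(x + 1), so p_0''(2) = 436/3. On the right, p_1''(2) = 2c, so c = 218/3.

72.6667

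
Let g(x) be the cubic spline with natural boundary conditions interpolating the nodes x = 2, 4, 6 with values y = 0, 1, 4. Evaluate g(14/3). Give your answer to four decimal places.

1.8148

Put σ_i = g'' at the i-th knot. Here h = (2, 2) and Δ = (1/2, 3/2), so the interior equations h_(i-1)·σ_(i-1) + 2(h_(i-1)+h_i)·σ_i + h_i·σ_(i+1) = 6(Δ_i − Δ_(i-1)) read
  2·σ_0 + 8·σ_1 + 2·σ_2 = 6(Δ_1 - Δ_0) = 6
Natural end conditions: σ_0 = σ_2 = 0.
Hence σ_0 = 0, σ_1 = 3/4, σ_2 = 0.
On [4, 6], g(x) = 1 + 1·(x - 4) + 3/8·(x - 4)² - 1/16·(x - 4)³.
With (x - 4) = 2/3: g(14/3) = 49/27.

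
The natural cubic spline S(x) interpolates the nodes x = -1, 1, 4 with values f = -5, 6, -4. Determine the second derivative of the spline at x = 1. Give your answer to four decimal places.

-5.3000

Let M_i = S''(x_i). Step sizes h_i = 2, 3; slopes of the chords Δ_i = (y_(i+1) - y_i)/h_i = 11/2, -10/3.
  2·M_0 + 10·M_1 + 3·M_2 = 6(Δ_1 - Δ_0) = -53
Natural end conditions: M_0 = M_2 = 0.
Solving the tridiagonal system: M_0 = 0, M_1 = -53/10, M_2 = 0.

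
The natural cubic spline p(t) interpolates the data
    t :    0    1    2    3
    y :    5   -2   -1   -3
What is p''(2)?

Let σ_i = p''(x_i). Step sizes h_i = 1, 1, 1; slopes of the chords Δ_i = (y_(i+1) - y_i)/h_i = -7, 1, -2.
  1·σ_0 + 4·σ_1 + 1·σ_2 = 6(Δ_1 - Δ_0) = 48
  1·σ_1 + 4·σ_2 + 1·σ_3 = 6(Δ_2 - Δ_1) = -18
Natural end conditions: σ_0 = σ_3 = 0.
Solving: σ_0 = 0, σ_1 = 14, σ_2 = -8, σ_3 = 0.

-8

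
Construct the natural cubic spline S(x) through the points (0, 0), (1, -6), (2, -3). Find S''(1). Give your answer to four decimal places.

13.5000

Let m_i = S''(x_i). Step sizes h_i = 1, 1; slopes of the chords Δ_i = (y_(i+1) - y_i)/h_i = -6, 3.
  1·m_0 + 4·m_1 + 1·m_2 = 6(Δ_1 - Δ_0) = 54
Natural end conditions: m_0 = m_2 = 0.
Hence m_0 = 0, m_1 = 27/2, m_2 = 0.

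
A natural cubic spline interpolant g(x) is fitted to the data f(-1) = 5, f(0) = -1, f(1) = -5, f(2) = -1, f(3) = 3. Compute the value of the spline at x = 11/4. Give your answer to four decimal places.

Put M_i = g'' at the i-th knot. Here h = (1, 1, 1, 1) and Δ = (-6, -4, 4, 4), so the interior equations h_(i-1)·M_(i-1) + 2(h_(i-1)+h_i)·M_i + h_i·M_(i+1) = 6(Δ_i − Δ_(i-1)) read
  1·M_0 + 4·M_1 + 1·M_2 = 6(Δ_1 - Δ_0) = 12
  1·M_1 + 4·M_2 + 1·M_3 = 6(Δ_2 - Δ_1) = 48
  1·M_2 + 4·M_3 + 1·M_4 = 6(Δ_3 - Δ_2) = 0
Natural end conditions: M_0 = M_4 = 0.
Hence M_0 = 0, M_1 = -3/14, M_2 = 90/7, M_3 = -45/14, M_4 = 0.
On [2, 3], g(x) = -1 + 71/14·(x - 2) - 45/28·(x - 2)² + 15/28·(x - 2)³.
With (x - 2) = 3/4: g(11/4) = 3809/1792.

2.1256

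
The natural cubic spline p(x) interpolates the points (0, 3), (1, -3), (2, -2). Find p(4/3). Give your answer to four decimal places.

-3.3148

Write σ_i for p''(x_i). With h_i = 1, 1 and divided differences Δ_i = -6, 1, the continuity of p' gives the tridiagonal system
  1·σ_0 + 4·σ_1 + 1·σ_2 = 6(Δ_1 - Δ_0) = 42
Natural end conditions: σ_0 = σ_2 = 0.
Solving: σ_0 = 0, σ_1 = 21/2, σ_2 = 0.
On [1, 2], p(x) = -3 - 5/2·(x - 1) + 21/4·(x - 1)² - 7/4·(x - 1)³.
With (x - 1) = 1/3: p(4/3) = -179/54.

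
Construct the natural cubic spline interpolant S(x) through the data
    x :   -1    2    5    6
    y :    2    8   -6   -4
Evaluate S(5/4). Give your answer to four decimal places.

Let M_i = S''(x_i). Step sizes h_i = 3, 3, 1; slopes of the chords Δ_i = (y_(i+1) - y_i)/h_i = 2, -14/3, 2.
  3·M_0 + 12·M_1 + 3·M_2 = 6(Δ_1 - Δ_0) = -40
  3·M_1 + 8·M_2 + 1·M_3 = 6(Δ_2 - Δ_1) = 40
Natural end conditions: M_0 = M_3 = 0.
Solving: M_0 = 0, M_1 = -440/87, M_2 = 200/29, M_3 = 0.
On [-1, 2], S(x) = 2 + 394/87·(x + 1) + 0·(x + 1)² - 220/783·(x + 1)³.
With (x + 1) = 9/4: S(5/4) = 4171/464.

8.9892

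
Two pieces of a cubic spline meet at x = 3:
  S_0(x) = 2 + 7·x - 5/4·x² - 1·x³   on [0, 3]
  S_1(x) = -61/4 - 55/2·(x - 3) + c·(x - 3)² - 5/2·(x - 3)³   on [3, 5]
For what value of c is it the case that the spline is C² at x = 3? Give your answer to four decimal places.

-10.2500

S_0''(x) = -5/2 - 6·x, so S_0''(3) = -41/2. On the right, S_1''(3) = 2c, so c = -41/4.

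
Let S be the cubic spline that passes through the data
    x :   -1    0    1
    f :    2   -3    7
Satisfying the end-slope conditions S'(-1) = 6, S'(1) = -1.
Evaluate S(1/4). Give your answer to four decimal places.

With m_i denoting the second derivative at x_i, h_i = 1, 1, and Δ_i = (y_(i+1) − y_i)/h_i = -5, 10:
  1·m_0 + 4·m_1 + 1·m_2 = 6(Δ_1 - Δ_0) = 90
Clamped end conditions give two more equations: 2h_0·m_0 + h_0·m_1 = 6(Δ_0 - S'(-1)) = -66 and h_1·m_1 + 2h_1·m_2 = 6(S'(1) - Δ_1) = -66.
Solving the tridiagonal system: m_0 = -59, m_1 = 52, m_2 = -59.
On [0, 1], S(x) = -3 + 5/2·x + 26·x² - 37/2·x³.
With x = 1/4: S(1/4) = -133/128.

-1.0391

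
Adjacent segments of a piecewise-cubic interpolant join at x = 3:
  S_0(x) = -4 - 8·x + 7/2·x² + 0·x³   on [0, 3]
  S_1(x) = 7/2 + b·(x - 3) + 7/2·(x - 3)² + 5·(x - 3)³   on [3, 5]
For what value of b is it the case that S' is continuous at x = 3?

13

S_0'(x) = -8 + 7·x + 0·x², so S_0'(3) = 13. On the right, S_1'(3) = b, so b = 13.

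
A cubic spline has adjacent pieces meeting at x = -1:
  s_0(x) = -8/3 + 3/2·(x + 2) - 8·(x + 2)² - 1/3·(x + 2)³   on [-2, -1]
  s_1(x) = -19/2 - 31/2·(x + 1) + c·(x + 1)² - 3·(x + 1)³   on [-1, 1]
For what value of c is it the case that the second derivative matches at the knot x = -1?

s_0''(x) = -16 - 2·(x + 2), so s_0''(-1) = -18. On the right, s_1''(-1) = 2c, so c = -9.

-9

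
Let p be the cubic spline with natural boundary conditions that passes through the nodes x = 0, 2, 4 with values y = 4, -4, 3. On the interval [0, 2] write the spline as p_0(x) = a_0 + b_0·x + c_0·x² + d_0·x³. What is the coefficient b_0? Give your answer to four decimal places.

-5.8750

With σ_i denoting the second derivative at x_i, h_i = 2, 2, and Δ_i = (y_(i+1) − y_i)/h_i = -4, 7/2:
  2·σ_0 + 8·σ_1 + 2·σ_2 = 6(Δ_1 - Δ_0) = 45
Natural end conditions: σ_0 = σ_2 = 0.
Forward elimination and back-substitution give σ_0 = 0, σ_1 = 45/8, σ_2 = 0.
On [0, 2], with p_0(x) = a_0 + b_0·x + c_0·x² + d_0·x³: c_0 = σ_0/2 = 0, d_0 = (σ_1 - σ_0)/(6h_0) = 15/32, b_0 = Δ_0 - h_0(2σ_0 + σ_1)/6 = -47/8.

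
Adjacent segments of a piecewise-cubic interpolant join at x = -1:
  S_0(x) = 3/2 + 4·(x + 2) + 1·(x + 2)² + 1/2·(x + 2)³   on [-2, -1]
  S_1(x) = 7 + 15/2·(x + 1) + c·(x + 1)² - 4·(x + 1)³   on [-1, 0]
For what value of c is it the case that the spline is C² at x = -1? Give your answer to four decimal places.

S_0''(x) = 2 + 3·(x + 2), so S_0''(-1) = 5. On the right, S_1''(-1) = 2c, so c = 5/2.

2.5000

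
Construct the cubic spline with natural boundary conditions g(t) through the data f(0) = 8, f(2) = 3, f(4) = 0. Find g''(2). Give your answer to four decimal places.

0.7500

With m_i denoting the second derivative at x_i, h_i = 2, 2, and Δ_i = (y_(i+1) − y_i)/h_i = -5/2, -3/2:
  2·m_0 + 8·m_1 + 2·m_2 = 6(Δ_1 - Δ_0) = 6
Natural end conditions: m_0 = m_2 = 0.
Hence m_0 = 0, m_1 = 3/4, m_2 = 0.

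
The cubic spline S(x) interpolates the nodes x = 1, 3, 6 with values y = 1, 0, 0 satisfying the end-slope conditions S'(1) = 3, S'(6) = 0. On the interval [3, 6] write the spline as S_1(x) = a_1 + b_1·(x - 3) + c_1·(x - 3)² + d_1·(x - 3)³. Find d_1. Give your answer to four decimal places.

-0.1500

Write σ_i for S''(x_i). With h_i = 2, 3 and divided differences Δ_i = -1/2, 0, the continuity of S' gives the tridiagonal system
  2·σ_0 + 10·σ_1 + 3·σ_2 = 6(Δ_1 - Δ_0) = 3
Clamped end conditions give two more equations: 2h_0·σ_0 + h_0·σ_1 = 6(Δ_0 - S'(1)) = -21 and h_1·σ_1 + 2h_1·σ_2 = 6(S'(6) - Δ_1) = 0.
Solving: σ_0 = -123/20, σ_1 = 9/5, σ_2 = -9/10.
On [3, 6], with S_1(x) = a_1 + b_1·(x - 3) + c_1·(x - 3)² + d_1·(x - 3)³: c_1 = σ_1/2 = 9/10, d_1 = (σ_2 - σ_1)/(6h_1) = -3/20, b_1 = Δ_1 - h_1(2σ_1 + σ_2)/6 = -27/20.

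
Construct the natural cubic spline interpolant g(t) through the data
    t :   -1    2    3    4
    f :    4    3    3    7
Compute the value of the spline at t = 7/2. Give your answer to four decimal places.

Write M_i for g''(x_i). With h_i = 3, 1, 1 and divided differences Δ_i = -1/3, 0, 4, the continuity of g' gives the tridiagonal system
  3·M_0 + 8·M_1 + 1·M_2 = 6(Δ_1 - Δ_0) = 2
  1·M_1 + 4·M_2 + 1·M_3 = 6(Δ_2 - Δ_1) = 24
Natural end conditions: M_0 = M_3 = 0.
Solving the tridiagonal system: M_0 = 0, M_1 = -16/31, M_2 = 190/31, M_3 = 0.
On [3, 4], g(t) = 3 + 182/93·(t - 3) + 95/31·(t - 3)² - 95/93·(t - 3)³.
With (t - 3) = 1/2: g(7/2) = 1145/248.

4.6169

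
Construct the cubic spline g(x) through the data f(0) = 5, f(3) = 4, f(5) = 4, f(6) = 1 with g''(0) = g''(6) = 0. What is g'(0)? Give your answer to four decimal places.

-0.7619

Put m_i = g'' at the i-th knot. Here h = (3, 2, 1) and Δ = (-1/3, 0, -3), so the interior equations h_(i-1)·m_(i-1) + 2(h_(i-1)+h_i)·m_i + h_i·m_(i+1) = 6(Δ_i − Δ_(i-1)) read
  3·m_0 + 10·m_1 + 2·m_2 = 6(Δ_1 - Δ_0) = 2
  2·m_1 + 6·m_2 + 1·m_3 = 6(Δ_2 - Δ_1) = -18
Natural end conditions: m_0 = m_3 = 0.
Forward elimination and back-substitution give m_0 = 0, m_1 = 6/7, m_2 = -23/7, m_3 = 0.
On [0, 3], g'(x) = b_0 + 2c_0·x + 3d_0·x² with b_0 = Δ_0 - h_0(2m_0 + m_1)/6 = -16/21, c_0 = m_0/2 = 0, d_0 = (m_1 - m_0)/(6h_0) = 1/21. So g'(0) = -16/21.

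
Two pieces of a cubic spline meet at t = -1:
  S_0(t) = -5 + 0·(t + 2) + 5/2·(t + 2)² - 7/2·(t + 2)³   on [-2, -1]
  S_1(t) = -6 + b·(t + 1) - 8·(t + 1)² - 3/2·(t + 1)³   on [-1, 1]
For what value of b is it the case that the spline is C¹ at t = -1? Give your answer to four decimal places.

S_0'(t) = 0 + 5·(t + 2) - 21/2·(t + 2)², so S_0'(-1) = -11/2. On the right, S_1'(-1) = b, so b = -11/2.

-5.5000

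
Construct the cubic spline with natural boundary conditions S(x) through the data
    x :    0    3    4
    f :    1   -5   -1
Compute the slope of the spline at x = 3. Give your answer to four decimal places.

Let m_i = S''(x_i). Step sizes h_i = 3, 1; slopes of the chords Δ_i = (y_(i+1) - y_i)/h_i = -2, 4.
  3·m_0 + 8·m_1 + 1·m_2 = 6(Δ_1 - Δ_0) = 36
Natural end conditions: m_0 = m_2 = 0.
Solving: m_0 = 0, m_1 = 9/2, m_2 = 0.
On [3, 4], S'(x) = b_1 + 2c_1·(x - 3) + 3d_1·(x - 3)² with b_1 = Δ_1 - h_1(2m_1 + m_2)/6 = 5/2, c_1 = m_1/2 = 9/4, d_1 = (m_2 - m_1)/(6h_1) = -3/4. So S'(3) = 5/2.

2.5000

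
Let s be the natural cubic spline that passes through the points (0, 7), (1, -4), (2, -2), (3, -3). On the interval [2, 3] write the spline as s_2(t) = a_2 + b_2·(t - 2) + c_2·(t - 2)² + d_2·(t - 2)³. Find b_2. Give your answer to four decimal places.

2.3333

Put σ_i = s'' at the i-th knot. Here h = (1, 1, 1) and Δ = (-11, 2, -1), so the interior equations h_(i-1)·σ_(i-1) + 2(h_(i-1)+h_i)·σ_i + h_i·σ_(i+1) = 6(Δ_i − Δ_(i-1)) read
  1·σ_0 + 4·σ_1 + 1·σ_2 = 6(Δ_1 - Δ_0) = 78
  1·σ_1 + 4·σ_2 + 1·σ_3 = 6(Δ_2 - Δ_1) = -18
Natural end conditions: σ_0 = σ_3 = 0.
Hence σ_0 = 0, σ_1 = 22, σ_2 = -10, σ_3 = 0.
On [2, 3], with s_2(t) = a_2 + b_2·(t - 2) + c_2·(t - 2)² + d_2·(t - 2)³: c_2 = σ_2/2 = -5, d_2 = (σ_3 - σ_2)/(6h_2) = 5/3, b_2 = Δ_2 - h_2(2σ_2 + σ_3)/6 = 7/3.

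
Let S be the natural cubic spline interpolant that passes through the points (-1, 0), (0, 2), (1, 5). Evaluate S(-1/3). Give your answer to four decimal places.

Let m_i = S''(x_i). Step sizes h_i = 1, 1; slopes of the chords Δ_i = (y_(i+1) - y_i)/h_i = 2, 3.
  1·m_0 + 4·m_1 + 1·m_2 = 6(Δ_1 - Δ_0) = 6
Natural end conditions: m_0 = m_2 = 0.
Solving the tridiagonal system: m_0 = 0, m_1 = 3/2, m_2 = 0.
On [-1, 0], S(t) = 0 + 7/4·(t + 1) + 0·(t + 1)² + 1/4·(t + 1)³.
With (t + 1) = 2/3: S(-1/3) = 67/54.

1.2407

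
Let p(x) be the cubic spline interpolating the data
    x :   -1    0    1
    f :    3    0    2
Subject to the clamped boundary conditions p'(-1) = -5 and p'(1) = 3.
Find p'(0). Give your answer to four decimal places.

Write M_i for p''(x_i). With h_i = 1, 1 and divided differences Δ_i = -3, 2, the continuity of p' gives the tridiagonal system
  1·M_0 + 4·M_1 + 1·M_2 = 6(Δ_1 - Δ_0) = 30
Clamped end conditions give two more equations: 2h_0·M_0 + h_0·M_1 = 6(Δ_0 - p'(-1)) = 12 and h_1·M_1 + 2h_1·M_2 = 6(p'(1) - Δ_1) = 6.
Forward elimination and back-substitution give M_0 = 5/2, M_1 = 7, M_2 = -1/2.
On [0, 1], p'(x) = b_1 + 2c_1·x + 3d_1·x² with b_1 = Δ_1 - h_1(2M_1 + M_2)/6 = -1/4, c_1 = M_1/2 = 7/2, d_1 = (M_2 - M_1)/(6h_1) = -5/4. So p'(0) = -1/4.

-0.2500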